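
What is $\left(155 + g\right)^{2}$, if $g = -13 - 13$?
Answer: $16641$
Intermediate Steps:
$g = -26$
$\left(155 + g\right)^{2} = \left(155 - 26\right)^{2} = 129^{2} = 16641$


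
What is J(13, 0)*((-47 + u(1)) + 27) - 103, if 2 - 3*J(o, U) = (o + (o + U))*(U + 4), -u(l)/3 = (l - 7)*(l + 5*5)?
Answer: -15335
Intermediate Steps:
u(l) = -3*(-7 + l)*(25 + l) (u(l) = -3*(l - 7)*(l + 5*5) = -3*(-7 + l)*(l + 25) = -3*(-7 + l)*(25 + l))
J(o, U) = ⅔ - (4 + U)*(U + 2*o)/3 (J(o, U) = ⅔ - (o + (o + U))*(U + 4)/3 = ⅔ - (o + (U + o))*(4 + U)/3 = ⅔ - (U + 2*o)*(4 + U)/3 = ⅔ - (4 + U)*(U + 2*o)/3)
J(13, 0)*((-47 + u(1)) + 27) - 103 = (⅔ - 8/3*13 - 4/3*0 - ⅓*0² - ⅔*0*13)*((-47 + (525 - 54*1 - 3*1²)) + 27) - 103 = (⅔ - 104/3 + 0 - ⅓*0 + 0)*((-47 + (525 - 54 - 3*1)) + 27) - 103 = (⅔ - 104/3 + 0 + 0 + 0)*((-47 + (525 - 54 - 3)) + 27) - 103 = -34*((-47 + 468) + 27) - 103 = -34*(421 + 27) - 103 = -34*448 - 103 = -15232 - 103 = -15335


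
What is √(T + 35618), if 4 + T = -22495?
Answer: √13119 ≈ 114.54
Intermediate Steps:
T = -22499 (T = -4 - 22495 = -22499)
√(T + 35618) = √(-22499 + 35618) = √13119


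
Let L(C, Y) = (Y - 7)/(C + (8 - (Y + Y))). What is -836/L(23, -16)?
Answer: 52668/23 ≈ 2289.9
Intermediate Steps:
L(C, Y) = (-7 + Y)/(8 + C - 2*Y) (L(C, Y) = (-7 + Y)/(C + (8 - 2*Y)) = (-7 + Y)/(8 + C - 2*Y))
-836/L(23, -16) = -836*(8 + 23 - 2*(-16))/(-7 - 16) = -836/(-23/(8 + 23 + 32)) = -836/(-23/63) = -836*(-63/23) = 52668/23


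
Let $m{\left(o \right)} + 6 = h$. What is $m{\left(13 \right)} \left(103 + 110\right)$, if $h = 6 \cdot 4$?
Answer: $3834$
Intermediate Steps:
$h = 24$
$m{\left(o \right)} = 18$ ($m{\left(o \right)} = -6 + 24 = 18$)
$m{\left(13 \right)} \left(103 + 110\right) = 18 \left(103 + 110\right) = 18 \cdot 213 = 3834$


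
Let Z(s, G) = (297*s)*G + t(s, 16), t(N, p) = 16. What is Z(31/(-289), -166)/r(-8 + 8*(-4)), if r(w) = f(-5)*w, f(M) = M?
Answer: 766493/28900 ≈ 26.522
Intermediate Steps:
r(w) = -5*w
Z(s, G) = 16 + 297*G*s (Z(s, G) = (297*s)*G + 16 = 297*G*s + 16 = 16 + 297*G*s)
Z(31/(-289), -166)/r(-8 + 8*(-4)) = (16 + 297*(-166)*(31/(-289)))/((-5*(-8 + 8*(-4)))) = (16 + 297*(-166)*(31*(-1/289)))/((-5*(-8 - 32))) = (16 + 297*(-166)*(-31/289))/((-5*(-40))) = (16 + 1528362/289)/200 = (1532986/289)*(1/200) = 766493/28900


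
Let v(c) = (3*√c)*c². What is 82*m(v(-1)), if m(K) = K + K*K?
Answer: -738 + 246*I ≈ -738.0 + 246.0*I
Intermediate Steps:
v(c) = 3*c^(5/2)
m(K) = K + K²
82*m(v(-1)) = 82*((3*(-1)^(5/2))*(1 + 3*(-1)^(5/2))) = 82*((3*I)*(1 + 3*I)) = 82*(3*I*(1 + 3*I)) = 246*I*(1 + 3*I)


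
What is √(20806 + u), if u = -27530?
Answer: 82*I ≈ 82.0*I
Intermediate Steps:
√(20806 + u) = √(20806 - 27530) = √(-6724) = 82*I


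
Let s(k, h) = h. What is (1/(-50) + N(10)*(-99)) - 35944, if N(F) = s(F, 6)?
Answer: -1826901/50 ≈ -36538.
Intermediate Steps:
N(F) = 6
(1/(-50) + N(10)*(-99)) - 35944 = (1/(-50) + 6*(-99)) - 35944 = (-1/50 - 594) - 35944 = -29701/50 - 35944 = -1826901/50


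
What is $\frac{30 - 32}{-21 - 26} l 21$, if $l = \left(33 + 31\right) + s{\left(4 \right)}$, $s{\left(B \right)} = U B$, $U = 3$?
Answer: $\frac{3192}{47} \approx 67.915$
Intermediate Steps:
$s{\left(B \right)} = 3 B$
$l = 76$ ($l = \left(33 + 31\right) + 3 \cdot 4 = 64 + 12 = 76$)
$\frac{30 - 32}{-21 - 26} l 21 = \frac{30 - 32}{-21 - 26} \cdot 76 \cdot 21 = - \frac{2}{-47} \cdot 76 \cdot 21 = \left(-2\right) \left(- \frac{1}{47}\right) 76 \cdot 21 = \frac{2}{47} \cdot 76 \cdot 21 = \frac{152}{47} \cdot 21 = \frac{3192}{47}$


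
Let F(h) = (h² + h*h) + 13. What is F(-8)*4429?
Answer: 624489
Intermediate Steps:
F(h) = 13 + 2*h² (F(h) = (h² + h²) + 13 = 2*h² + 13 = 13 + 2*h²)
F(-8)*4429 = (13 + 2*(-8)²)*4429 = (13 + 2*64)*4429 = (13 + 128)*4429 = 141*4429 = 624489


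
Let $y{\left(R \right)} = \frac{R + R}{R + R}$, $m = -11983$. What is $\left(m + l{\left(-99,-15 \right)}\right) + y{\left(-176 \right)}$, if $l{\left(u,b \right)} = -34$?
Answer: $-12016$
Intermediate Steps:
$y{\left(R \right)} = 1$ ($y{\left(R \right)} = \frac{2 R}{2 R} = 2 R \frac{1}{2 R} = 1$)
$\left(m + l{\left(-99,-15 \right)}\right) + y{\left(-176 \right)} = \left(-11983 - 34\right) + 1 = -12017 + 1 = -12016$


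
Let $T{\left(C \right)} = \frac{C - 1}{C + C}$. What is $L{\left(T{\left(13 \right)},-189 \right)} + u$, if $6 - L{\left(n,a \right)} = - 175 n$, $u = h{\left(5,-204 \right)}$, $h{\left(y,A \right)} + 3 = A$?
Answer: $- \frac{1563}{13} \approx -120.23$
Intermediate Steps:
$h{\left(y,A \right)} = -3 + A$
$u = -207$ ($u = -3 - 204 = -207$)
$T{\left(C \right)} = \frac{-1 + C}{2 C}$
$L{\left(n,a \right)} = 6 + 175 n$ ($L{\left(n,a \right)} = 6 - - 175 n = 6 + 175 n$)
$L{\left(T{\left(13 \right)},-189 \right)} + u = \left(6 + 175 \frac{-1 + 13}{2 \cdot 13}\right) - 207 = \left(6 + 175 \cdot \frac{1}{2} \cdot \frac{1}{13} \cdot 12\right) - 207 = \left(6 + 175 \cdot \frac{6}{13}\right) - 207 = \left(6 + \frac{1050}{13}\right) - 207 = \frac{1128}{13} - 207 = - \frac{1563}{13}$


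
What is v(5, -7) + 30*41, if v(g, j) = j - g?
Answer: 1218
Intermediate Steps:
v(5, -7) + 30*41 = (-7 - 1*5) + 30*41 = (-7 - 5) + 1230 = -12 + 1230 = 1218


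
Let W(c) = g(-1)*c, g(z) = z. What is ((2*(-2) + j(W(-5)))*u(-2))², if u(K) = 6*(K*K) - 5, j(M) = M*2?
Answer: 12996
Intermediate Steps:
W(c) = -c
j(M) = 2*M
u(K) = -5 + 6*K² (u(K) = 6*K² - 5 = -5 + 6*K²)
((2*(-2) + j(W(-5)))*u(-2))² = ((2*(-2) + 2*(-1*(-5)))*(-5 + 6*(-2)²))² = ((-4 + 2*5)*(-5 + 6*4))² = ((-4 + 10)*(-5 + 24))² = (6*19)² = 114² = 12996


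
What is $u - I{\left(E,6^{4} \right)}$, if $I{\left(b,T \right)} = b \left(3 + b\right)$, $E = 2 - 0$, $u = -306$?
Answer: $-316$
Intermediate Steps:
$E = 2$ ($E = 2 + 0 = 2$)
$u - I{\left(E,6^{4} \right)} = -306 - 2 \left(3 + 2\right) = -306 - 2 \cdot 5 = -306 - 10 = -316$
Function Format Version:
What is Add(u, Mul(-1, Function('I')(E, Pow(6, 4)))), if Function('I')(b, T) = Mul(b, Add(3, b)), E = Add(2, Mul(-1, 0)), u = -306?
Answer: -316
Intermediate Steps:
E = 2 (E = Add(2, 0) = 2)
Add(u, Mul(-1, Function('I')(E, Pow(6, 4)))) = Add(-306, Mul(-1, Mul(2, Add(3, 2)))) = Add(-306, Mul(-1, Mul(2, 5))) = Add(-306, Mul(-1, 10)) = Add(-306, -10) = -316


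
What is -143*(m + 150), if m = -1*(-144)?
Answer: -42042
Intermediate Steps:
m = 144
-143*(m + 150) = -143*(144 + 150) = -143*294 = -42042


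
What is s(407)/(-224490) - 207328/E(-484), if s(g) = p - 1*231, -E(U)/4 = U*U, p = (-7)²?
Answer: 9479221/42685170 ≈ 0.22207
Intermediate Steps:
p = 49
E(U) = -4*U² (E(U) = -4*U*U = -4*U²)
s(g) = -182 (s(g) = 49 - 1*231 = 49 - 231 = -182)
s(407)/(-224490) - 207328/E(-484) = -182/(-224490) - 207328/((-4*(-484)²)) = -182*(-1/224490) - 207328/((-4*234256)) = 13/16035 - 207328/(-937024) = 13/16035 - 207328*(-1/937024) = 13/16035 + 589/2662 = 9479221/42685170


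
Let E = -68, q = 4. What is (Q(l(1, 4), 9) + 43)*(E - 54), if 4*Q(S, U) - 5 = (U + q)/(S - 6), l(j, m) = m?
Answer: -20801/4 ≈ -5200.3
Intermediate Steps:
Q(S, U) = 5/4 + (4 + U)/(4*(-6 + S)) (Q(S, U) = 5/4 + ((U + 4)/(S - 6))/4 = 5/4 + ((4 + U)/(-6 + S))/4 = 5/4 + (4 + U)/(4*(-6 + S)))
(Q(l(1, 4), 9) + 43)*(E - 54) = ((-26 + 9 + 5*4)/(4*(-6 + 4)) + 43)*(-68 - 54) = ((1/4)*(-26 + 9 + 20)/(-2) + 43)*(-122) = ((1/4)*(-1/2)*3 + 43)*(-122) = (-3/8 + 43)*(-122) = (341/8)*(-122) = -20801/4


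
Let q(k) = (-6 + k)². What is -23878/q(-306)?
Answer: -11939/48672 ≈ -0.24530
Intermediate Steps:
-23878/q(-306) = -23878/(-6 - 306)² = -23878/((-312)²) = -23878/97344 = -23878*1/97344 = -11939/48672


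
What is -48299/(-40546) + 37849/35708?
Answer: 1629643123/723908284 ≈ 2.2512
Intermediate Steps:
-48299/(-40546) + 37849/35708 = -48299*(-1/40546) + 37849*(1/35708) = 48299/40546 + 37849/35708 = 1629643123/723908284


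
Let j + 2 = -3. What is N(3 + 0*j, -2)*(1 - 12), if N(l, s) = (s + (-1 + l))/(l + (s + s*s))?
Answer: 0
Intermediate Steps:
j = -5 (j = -2 - 3 = -5)
N(l, s) = (-1 + l + s)/(l + s + s²) (N(l, s) = (-1 + l + s)/(l + (s + s²)) = (-1 + l + s)/(l + s + s²))
N(3 + 0*j, -2)*(1 - 12) = ((-1 + (3 + 0*(-5)) - 2)/((3 + 0*(-5)) - 2 + (-2)²))*(1 - 12) = ((-1 + (3 + 0) - 2)/((3 + 0) - 2 + 4))*(-11) = ((-1 + 3 - 2)/(3 - 2 + 4))*(-11) = (0/5)*(-11) = ((⅕)*0)*(-11) = 0*(-11) = 0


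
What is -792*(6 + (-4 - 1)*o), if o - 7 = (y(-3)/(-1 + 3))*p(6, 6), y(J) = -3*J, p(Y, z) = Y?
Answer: 129888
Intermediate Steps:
o = 34 (o = 7 + ((-3*(-3))/(-1 + 3))*6 = 7 + (9/2)*6 = 7 + 27 = 34)
-792*(6 + (-4 - 1)*o) = -792*(6 + (-4 - 1)*34) = -792*(6 - 5*34) = -792*(6 - 170) = -792*(-164) = 129888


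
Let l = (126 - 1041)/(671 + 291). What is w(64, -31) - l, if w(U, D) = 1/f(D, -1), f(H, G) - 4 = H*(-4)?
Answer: 59041/61568 ≈ 0.95896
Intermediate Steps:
f(H, G) = 4 - 4*H (f(H, G) = 4 + H*(-4) = 4 - 4*H)
w(U, D) = 1/(4 - 4*D)
l = -915/962 ≈ -0.95114
w(64, -31) - l = -1/(-4 + 4*(-31)) - 1*(-915/962) = -1/(-4 - 124) + 915/962 = -1/(-128) + 915/962 = -1*(-1/128) + 915/962 = 1/128 + 915/962 = 59041/61568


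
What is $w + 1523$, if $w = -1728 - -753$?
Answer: $548$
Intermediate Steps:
$w = -975$ ($w = -1728 + 753 = -975$)
$w + 1523 = -975 + 1523 = 548$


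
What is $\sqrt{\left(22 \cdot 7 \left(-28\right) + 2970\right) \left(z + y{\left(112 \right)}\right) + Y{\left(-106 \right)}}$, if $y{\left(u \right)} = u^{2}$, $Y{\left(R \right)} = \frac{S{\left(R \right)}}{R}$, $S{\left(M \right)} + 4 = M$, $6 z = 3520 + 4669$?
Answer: $\frac{11 i \sqrt{3899887446}}{159} \approx 4320.4 i$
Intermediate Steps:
$z = \frac{8189}{6}$ ($z = \frac{3520 + 4669}{6} = \frac{1}{6} \cdot 8189 = \frac{8189}{6} \approx 1364.8$)
$S{\left(M \right)} = -4 + M$
$Y{\left(R \right)} = \frac{-4 + R}{R}$
$\sqrt{\left(22 \cdot 7 \left(-28\right) + 2970\right) \left(z + y{\left(112 \right)}\right) + Y{\left(-106 \right)}} = \sqrt{\left(22 \cdot 7 \left(-28\right) + 2970\right) \left(\frac{8189}{6} + 112^{2}\right) + \frac{-4 - 106}{-106}} = \sqrt{\left(154 \left(-28\right) + 2970\right) \left(\frac{8189}{6} + 12544\right) - - \frac{55}{53}} = \sqrt{\left(-4312 + 2970\right) \frac{83453}{6} + \frac{55}{53}} = \sqrt{\left(-1342\right) \frac{83453}{6} + \frac{55}{53}} = \sqrt{- \frac{55996963}{3} + \frac{55}{53}} = \sqrt{- \frac{2967838874}{159}} = \frac{11 i \sqrt{3899887446}}{159}$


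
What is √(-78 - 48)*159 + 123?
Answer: 123 + 477*I*√14 ≈ 123.0 + 1784.8*I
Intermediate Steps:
√(-78 - 48)*159 + 123 = √(-126)*159 + 123 = (3*I*√14)*159 + 123 = 477*I*√14 + 123 = 123 + 477*I*√14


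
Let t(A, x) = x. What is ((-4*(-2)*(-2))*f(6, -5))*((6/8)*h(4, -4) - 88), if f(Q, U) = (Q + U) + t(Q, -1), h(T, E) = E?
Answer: 0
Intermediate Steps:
f(Q, U) = -1 + Q + U (f(Q, U) = (Q + U) - 1 = -1 + Q + U)
((-4*(-2)*(-2))*f(6, -5))*((6/8)*h(4, -4) - 88) = ((-4*(-2)*(-2))*(-1 + 6 - 5))*((6/8)*(-4) - 88) = ((8*(-2))*0)*((6*(1/8))*(-4) - 88) = (-16*0)*((3/4)*(-4) - 88) = 0*(-3 - 88) = 0*(-91) = 0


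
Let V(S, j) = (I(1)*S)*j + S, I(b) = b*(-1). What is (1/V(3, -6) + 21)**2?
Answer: 195364/441 ≈ 443.00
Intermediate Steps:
I(b) = -b
V(S, j) = S - S*j (V(S, j) = ((-1*1)*S)*j + S = (-S)*j + S = -S*j + S = S - S*j)
(1/V(3, -6) + 21)**2 = (1/(3*(1 - 1*(-6))) + 21)**2 = (1/(3*(1 + 6)) + 21)**2 = (1/(3*7) + 21)**2 = (1/21 + 21)**2 = (442/21)**2 = 195364/441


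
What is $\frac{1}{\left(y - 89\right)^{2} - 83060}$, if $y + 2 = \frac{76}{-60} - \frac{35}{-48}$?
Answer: $- \frac{6400}{477957671} \approx -1.339 \cdot 10^{-5}$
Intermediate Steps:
$y = - \frac{203}{80}$ ($y = -2 + \left(\frac{76}{-60} - \frac{35}{-48}\right) = -2 + \left(76 \left(- \frac{1}{60}\right) - - \frac{35}{48}\right) = -2 + \left(- \frac{19}{15} + \frac{35}{48}\right) = -2 - \frac{43}{80} = - \frac{203}{80} \approx -2.5375$)
$\frac{1}{\left(y - 89\right)^{2} - 83060} = \frac{1}{\left(- \frac{203}{80} - 89\right)^{2} - 83060} = \frac{1}{\left(- \frac{7323}{80}\right)^{2} - 83060} = \frac{1}{\frac{53626329}{6400} - 83060} = \frac{1}{- \frac{477957671}{6400}} = - \frac{6400}{477957671}$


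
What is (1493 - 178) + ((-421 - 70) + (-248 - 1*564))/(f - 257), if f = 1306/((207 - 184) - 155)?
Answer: 23249723/17615 ≈ 1319.9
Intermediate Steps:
f = -653/66 (f = 1306/(23 - 155) = 1306/(-132) = 1306*(-1/132) = -653/66 ≈ -9.8939)
(1493 - 178) + ((-421 - 70) + (-248 - 1*564))/(f - 257) = (1493 - 178) + ((-421 - 70) + (-248 - 1*564))/(-653/66 - 257) = 1315 + (-491 + (-248 - 564))/(-17615/66) = 1315 + (-491 - 812)*(-66/17615) = 1315 - 1303*(-66/17615) = 1315 + 85998/17615 = 23249723/17615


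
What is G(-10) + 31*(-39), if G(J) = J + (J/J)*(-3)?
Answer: -1222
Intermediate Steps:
G(J) = -3 + J (G(J) = J + 1*(-3) = J - 3 = -3 + J)
G(-10) + 31*(-39) = (-3 - 10) + 31*(-39) = -13 - 1209 = -1222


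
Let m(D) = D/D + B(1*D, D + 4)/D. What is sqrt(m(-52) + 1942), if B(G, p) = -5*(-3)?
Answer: sqrt(1313273)/26 ≈ 44.076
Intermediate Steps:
B(G, p) = 15
m(D) = 1 + 15/D (m(D) = D/D + 15/D = 1 + 15/D)
sqrt(m(-52) + 1942) = sqrt((15 - 52)/(-52) + 1942) = sqrt(-1/52*(-37) + 1942) = sqrt(37/52 + 1942) = sqrt(101021/52) = sqrt(1313273)/26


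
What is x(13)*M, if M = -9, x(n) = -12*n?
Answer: 1404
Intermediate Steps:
x(13)*M = -12*13*(-9) = -156*(-9) = 1404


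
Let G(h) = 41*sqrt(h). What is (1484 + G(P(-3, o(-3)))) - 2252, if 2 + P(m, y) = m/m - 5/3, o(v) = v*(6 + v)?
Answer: -768 + 82*I*sqrt(6)/3 ≈ -768.0 + 66.953*I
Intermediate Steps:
P(m, y) = -8/3 (P(m, y) = -2 + (m/m - 5/3) = -2 + (1 - 5*1/3) = -2 + (1 - 5/3) = -2 - 2/3 = -8/3)
(1484 + G(P(-3, o(-3)))) - 2252 = (1484 + 41*sqrt(-8/3)) - 2252 = (1484 + 41*(2*I*sqrt(6)/3)) - 2252 = (1484 + 82*I*sqrt(6)/3) - 2252 = -768 + 82*I*sqrt(6)/3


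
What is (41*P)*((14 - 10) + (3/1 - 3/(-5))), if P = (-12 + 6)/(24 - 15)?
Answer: -3116/15 ≈ -207.73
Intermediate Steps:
P = -⅔ (P = -6/9 = -6*⅑ = -⅔ ≈ -0.66667)
(41*P)*((14 - 10) + (3/1 - 3/(-5))) = (41*(-⅔))*((14 - 10) + (3/1 - 3/(-5))) = -82*(4 + (3*1 - 3*(-⅕)))/3 = -82*(4 + (3 + ⅗))/3 = -82*(4 + 18/5)/3 = -82/3*38/5 = -3116/15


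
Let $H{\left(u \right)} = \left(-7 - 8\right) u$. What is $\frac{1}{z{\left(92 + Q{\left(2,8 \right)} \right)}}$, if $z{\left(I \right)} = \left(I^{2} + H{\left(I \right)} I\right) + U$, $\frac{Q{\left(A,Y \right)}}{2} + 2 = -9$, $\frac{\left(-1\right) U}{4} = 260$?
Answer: $- \frac{1}{69640} \approx -1.436 \cdot 10^{-5}$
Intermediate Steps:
$U = -1040$ ($U = \left(-4\right) 260 = -1040$)
$Q{\left(A,Y \right)} = -22$ ($Q{\left(A,Y \right)} = -4 + 2 \left(-9\right) = -4 - 18 = -22$)
$H{\left(u \right)} = - 15 u$
$z{\left(I \right)} = -1040 - 14 I^{2}$ ($z{\left(I \right)} = \left(I^{2} + - 15 I I\right) - 1040 = \left(I^{2} - 15 I^{2}\right) - 1040 = - 14 I^{2} - 1040 = -1040 - 14 I^{2}$)
$\frac{1}{z{\left(92 + Q{\left(2,8 \right)} \right)}} = \frac{1}{-1040 - 14 \left(92 - 22\right)^{2}} = \frac{1}{-1040 - 14 \cdot 70^{2}} = \frac{1}{-1040 - 68600} = \frac{1}{-69640} = - \frac{1}{69640}$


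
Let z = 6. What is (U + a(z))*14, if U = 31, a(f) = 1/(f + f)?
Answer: 2611/6 ≈ 435.17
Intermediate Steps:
a(f) = 1/(2*f)
(U + a(z))*14 = (31 + (½)/6)*14 = (31 + (½)*(⅙))*14 = (31 + 1/12)*14 = (373/12)*14 = 2611/6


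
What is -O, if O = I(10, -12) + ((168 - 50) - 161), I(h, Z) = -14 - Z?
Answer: 45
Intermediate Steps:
O = -45 (O = (-14 - 1*(-12)) + ((168 - 50) - 161) = (-14 + 12) + (118 - 161) = -2 - 43 = -45)
-O = -1*(-45) = 45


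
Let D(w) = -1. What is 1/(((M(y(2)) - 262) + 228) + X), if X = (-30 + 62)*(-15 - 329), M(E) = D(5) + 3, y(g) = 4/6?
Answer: -1/11040 ≈ -9.0580e-5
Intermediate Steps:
y(g) = ⅔ (y(g) = 4*(⅙) = ⅔)
M(E) = 2 (M(E) = -1 + 3 = 2)
X = -11008 (X = 32*(-344) = -11008)
1/(((M(y(2)) - 262) + 228) + X) = 1/(((2 - 262) + 228) - 11008) = 1/((-260 + 228) - 11008) = 1/(-32 - 11008) = 1/(-11040) = -1/11040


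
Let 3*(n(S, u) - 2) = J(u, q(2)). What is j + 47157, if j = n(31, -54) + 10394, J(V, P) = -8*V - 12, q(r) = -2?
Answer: 57693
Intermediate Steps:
J(V, P) = -12 - 8*V
n(S, u) = -2 - 8*u/3 (n(S, u) = 2 + (-12 - 8*u)/3 = 2 + (-4 - 8*u/3) = -2 - 8*u/3)
j = 10536 (j = (-2 - 8/3*(-54)) + 10394 = (-2 + 144) + 10394 = 142 + 10394 = 10536)
j + 47157 = 10536 + 47157 = 57693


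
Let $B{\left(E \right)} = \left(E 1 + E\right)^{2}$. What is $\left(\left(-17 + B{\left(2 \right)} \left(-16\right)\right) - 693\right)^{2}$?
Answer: $933156$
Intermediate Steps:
$B{\left(E \right)} = 4 E^{2}$ ($B{\left(E \right)} = \left(E + E\right)^{2} = \left(2 E\right)^{2} = 4 E^{2}$)
$\left(\left(-17 + B{\left(2 \right)} \left(-16\right)\right) - 693\right)^{2} = \left(\left(-17 + 4 \cdot 2^{2} \left(-16\right)\right) - 693\right)^{2} = \left(\left(-17 + 4 \cdot 4 \left(-16\right)\right) - 693\right)^{2} = \left(\left(-17 + 16 \left(-16\right)\right) - 693\right)^{2} = \left(\left(-17 - 256\right) - 693\right)^{2} = \left(-273 - 693\right)^{2} = \left(-966\right)^{2} = 933156$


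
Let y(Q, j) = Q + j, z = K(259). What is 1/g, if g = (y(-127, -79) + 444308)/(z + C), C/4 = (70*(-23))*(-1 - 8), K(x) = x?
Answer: 58219/444102 ≈ 0.13109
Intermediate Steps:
z = 259
C = 57960 (C = 4*((70*(-23))*(-1 - 8)) = 4*(-1610*(-9)) = 4*14490 = 57960)
g = 444102/58219 (g = ((-127 - 79) + 444308)/(259 + 57960) = (-206 + 444308)/58219 = 444102*(1/58219) = 444102/58219 ≈ 7.6281)
1/g = 1/(444102/58219) = 58219/444102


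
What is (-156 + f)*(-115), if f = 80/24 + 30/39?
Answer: 681260/39 ≈ 17468.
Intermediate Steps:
f = 160/39 (f = 80*(1/24) + 30*(1/39) = 10/3 + 10/13 = 160/39 ≈ 4.1026)
(-156 + f)*(-115) = (-156 + 160/39)*(-115) = -5924/39*(-115) = 681260/39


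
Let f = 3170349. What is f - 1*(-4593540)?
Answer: 7763889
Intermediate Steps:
f - 1*(-4593540) = 3170349 - 1*(-4593540) = 3170349 + 4593540 = 7763889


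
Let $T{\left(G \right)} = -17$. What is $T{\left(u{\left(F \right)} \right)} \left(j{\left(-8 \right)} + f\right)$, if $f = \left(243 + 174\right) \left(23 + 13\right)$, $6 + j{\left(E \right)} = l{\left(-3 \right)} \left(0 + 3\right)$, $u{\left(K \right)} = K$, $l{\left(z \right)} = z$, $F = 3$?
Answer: $-254949$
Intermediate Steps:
$j{\left(E \right)} = -15$ ($j{\left(E \right)} = -6 - 3 \left(0 + 3\right) = -6 - 9 = -15$)
$f = 15012$ ($f = 417 \cdot 36 = 15012$)
$T{\left(u{\left(F \right)} \right)} \left(j{\left(-8 \right)} + f\right) = - 17 \left(-15 + 15012\right) = \left(-17\right) 14997 = -254949$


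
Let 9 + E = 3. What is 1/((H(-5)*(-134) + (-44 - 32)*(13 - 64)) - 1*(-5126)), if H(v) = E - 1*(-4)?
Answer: 1/9270 ≈ 0.00010787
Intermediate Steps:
E = -6 (E = -9 + 3 = -6)
H(v) = -2 (H(v) = -6 - 1*(-4) = -6 + 4 = -2)
1/((H(-5)*(-134) + (-44 - 32)*(13 - 64)) - 1*(-5126)) = 1/((-2*(-134) + (-44 - 32)*(13 - 64)) - 1*(-5126)) = 1/((268 - 76*(-51)) + 5126) = 1/((268 + 3876) + 5126) = 1/(4144 + 5126) = 1/9270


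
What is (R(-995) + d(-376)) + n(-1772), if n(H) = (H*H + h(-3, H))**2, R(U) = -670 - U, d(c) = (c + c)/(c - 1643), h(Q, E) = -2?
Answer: 19906304173551083/2019 ≈ 9.8595e+12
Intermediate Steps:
d(c) = 2*c/(-1643 + c) (d(c) = (2*c)/(-1643 + c) = 2*c/(-1643 + c))
n(H) = (-2 + H**2)**2 (n(H) = (H*H - 2)**2 = (H**2 - 2)**2 = (-2 + H**2)**2)
(R(-995) + d(-376)) + n(-1772) = ((-670 - 1*(-995)) + 2*(-376)/(-1643 - 376)) + (-2 + (-1772)**2)**2 = ((-670 + 995) + 2*(-376)/(-2019)) + (-2 + 3139984)**2 = (325 + 2*(-376)*(-1/2019)) + 3139982**2 = (325 + 752/2019) + 9859486960324 = 656927/2019 + 9859486960324 = 19906304173551083/2019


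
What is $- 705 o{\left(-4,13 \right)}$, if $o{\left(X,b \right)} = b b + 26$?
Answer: $-137475$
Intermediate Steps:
$o{\left(X,b \right)} = 26 + b^{2}$ ($o{\left(X,b \right)} = b^{2} + 26 = 26 + b^{2}$)
$- 705 o{\left(-4,13 \right)} = - 705 \left(26 + 13^{2}\right) = - 705 \left(26 + 169\right) = \left(-705\right) 195 = -137475$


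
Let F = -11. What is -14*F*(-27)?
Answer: -4158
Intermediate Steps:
-14*F*(-27) = -14*(-11)*(-27) = 154*(-27) = -4158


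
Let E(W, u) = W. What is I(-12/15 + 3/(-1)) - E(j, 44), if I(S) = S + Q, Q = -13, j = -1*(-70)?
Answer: -434/5 ≈ -86.800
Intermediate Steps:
j = 70
I(S) = -13 + S (I(S) = S - 13 = -13 + S)
I(-12/15 + 3/(-1)) - E(j, 44) = (-13 + (-12/15 + 3/(-1))) - 1*70 = (-13 + (-12*1/15 + 3*(-1))) - 70 = (-13 + (-4/5 - 3)) - 70 = (-13 - 19/5) - 70 = -84/5 - 70 = -434/5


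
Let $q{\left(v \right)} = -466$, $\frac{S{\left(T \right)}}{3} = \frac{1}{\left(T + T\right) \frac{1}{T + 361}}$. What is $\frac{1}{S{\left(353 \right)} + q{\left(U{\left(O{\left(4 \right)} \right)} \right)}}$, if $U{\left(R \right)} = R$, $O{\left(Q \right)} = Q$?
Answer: $- \frac{353}{163427} \approx -0.00216$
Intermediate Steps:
$S{\left(T \right)} = \frac{3 \left(361 + T\right)}{2 T}$ ($S{\left(T \right)} = \frac{3}{\left(T + T\right) \frac{1}{T + 361}} = \frac{3}{2 T \frac{1}{361 + T}} = 3 \frac{361 + T}{2 T} = \frac{3 \left(361 + T\right)}{2 T}$)
$\frac{1}{S{\left(353 \right)} + q{\left(U{\left(O{\left(4 \right)} \right)} \right)}} = \frac{1}{\frac{3 \left(361 + 353\right)}{2 \cdot 353} - 466} = \frac{1}{\frac{3}{2} \cdot \frac{1}{353} \cdot 714 - 466} = \frac{1}{\frac{1071}{353} - 466} = \frac{1}{- \frac{163427}{353}} = - \frac{353}{163427}$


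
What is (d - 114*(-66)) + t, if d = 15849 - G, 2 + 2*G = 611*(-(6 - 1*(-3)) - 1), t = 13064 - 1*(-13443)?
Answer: 52936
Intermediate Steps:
t = 26507 (t = 13064 + 13443 = 26507)
G = -3056 (G = -1 + (611*(-(6 - 1*(-3)) - 1))/2 = -1 + (611*(-(6 + 3) - 1))/2 = -1 + (611*(-1*9 - 1))/2 = -1 + (611*(-9 - 1))/2 = -1 + (611*(-10))/2 = -1 + (½)*(-6110) = -1 - 3055 = -3056)
d = 18905 (d = 15849 - 1*(-3056) = 15849 + 3056 = 18905)
(d - 114*(-66)) + t = (18905 - 114*(-66)) + 26507 = (18905 + 7524) + 26507 = 26429 + 26507 = 52936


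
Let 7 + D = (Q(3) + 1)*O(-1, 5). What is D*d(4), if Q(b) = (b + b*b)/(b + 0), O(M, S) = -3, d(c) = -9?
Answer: 198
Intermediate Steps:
Q(b) = (b + b²)/b
D = -22 (D = -7 + ((1 + 3) + 1)*(-3) = -7 + (4 + 1)*(-3) = -7 + 5*(-3) = -7 - 15 = -22)
D*d(4) = -22*(-9) = 198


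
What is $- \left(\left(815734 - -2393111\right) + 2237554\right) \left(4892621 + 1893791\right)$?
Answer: $-36961507530388$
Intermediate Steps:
$- \left(\left(815734 - -2393111\right) + 2237554\right) \left(4892621 + 1893791\right) = - \left(\left(815734 + 2393111\right) + 2237554\right) 6786412 = - \left(3208845 + 2237554\right) 6786412 = - 5446399 \cdot 6786412 = \left(-1\right) 36961507530388 = -36961507530388$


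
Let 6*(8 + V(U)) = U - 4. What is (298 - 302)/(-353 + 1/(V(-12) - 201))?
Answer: 1270/112079 ≈ 0.011331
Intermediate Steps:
V(U) = -26/3 + U/6 (V(U) = -8 + (U - 4)/6 = -8 + (-4 + U)/6 = -8 + (-⅔ + U/6) = -26/3 + U/6)
(298 - 302)/(-353 + 1/(V(-12) - 201)) = (298 - 302)/(-353 + 1/((-26/3 + (⅙)*(-12)) - 201)) = -4/(-353 + 1/((-26/3 - 2) - 201)) = -4/(-353 + 1/(-32/3 - 201)) = -4/(-353 + 1/(-635/3)) = -4/(-353 - 3/635) = -4/(-224158/635) = -4*(-635/224158) = 1270/112079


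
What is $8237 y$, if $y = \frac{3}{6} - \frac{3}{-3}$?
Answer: $\frac{24711}{2} \approx 12356.0$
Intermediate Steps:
$y = \frac{3}{2}$ ($y = 3 \cdot \frac{1}{6} - -1 = \frac{1}{2} + 1 = \frac{3}{2} \approx 1.5$)
$8237 y = 8237 \cdot \frac{3}{2} = \frac{24711}{2}$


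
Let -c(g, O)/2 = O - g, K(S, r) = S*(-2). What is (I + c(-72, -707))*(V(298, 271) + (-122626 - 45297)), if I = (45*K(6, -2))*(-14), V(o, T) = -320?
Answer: -1485585690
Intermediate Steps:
K(S, r) = -2*S
c(g, O) = -2*O + 2*g (c(g, O) = -2*(O - g) = -2*O + 2*g)
I = 7560 (I = (45*(-2*6))*(-14) = (45*(-12))*(-14) = -540*(-14) = 7560)
(I + c(-72, -707))*(V(298, 271) + (-122626 - 45297)) = (7560 + (-2*(-707) + 2*(-72)))*(-320 + (-122626 - 45297)) = (7560 + (1414 - 144))*(-320 - 167923) = (7560 + 1270)*(-168243) = 8830*(-168243) = -1485585690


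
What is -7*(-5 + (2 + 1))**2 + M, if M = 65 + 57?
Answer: 94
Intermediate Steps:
M = 122
-7*(-5 + (2 + 1))**2 + M = -7*(-5 + (2 + 1))**2 + 122 = -7*(-5 + 3)**2 + 122 = -7*(-2)**2 + 122 = -7*4 + 122 = -28 + 122 = 94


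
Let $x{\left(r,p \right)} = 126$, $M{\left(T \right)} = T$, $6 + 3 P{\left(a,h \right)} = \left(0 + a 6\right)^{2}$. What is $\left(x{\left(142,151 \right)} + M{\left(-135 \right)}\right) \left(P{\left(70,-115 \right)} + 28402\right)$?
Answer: $-784800$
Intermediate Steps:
$P{\left(a,h \right)} = -2 + 12 a^{2}$ ($P{\left(a,h \right)} = -2 + \frac{\left(0 + a 6\right)^{2}}{3} = -2 + \frac{\left(0 + 6 a\right)^{2}}{3} = -2 + \frac{\left(6 a\right)^{2}}{3} = -2 + \frac{36 a^{2}}{3} = -2 + 12 a^{2}$)
$\left(x{\left(142,151 \right)} + M{\left(-135 \right)}\right) \left(P{\left(70,-115 \right)} + 28402\right) = \left(126 - 135\right) \left(\left(-2 + 12 \cdot 70^{2}\right) + 28402\right) = - 9 \left(\left(-2 + 12 \cdot 4900\right) + 28402\right) = - 9 \left(\left(-2 + 58800\right) + 28402\right) = - 9 \left(58798 + 28402\right) = \left(-9\right) 87200 = -784800$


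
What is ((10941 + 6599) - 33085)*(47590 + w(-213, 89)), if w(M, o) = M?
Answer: -736475465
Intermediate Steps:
((10941 + 6599) - 33085)*(47590 + w(-213, 89)) = ((10941 + 6599) - 33085)*(47590 - 213) = (17540 - 33085)*47377 = -15545*47377 = -736475465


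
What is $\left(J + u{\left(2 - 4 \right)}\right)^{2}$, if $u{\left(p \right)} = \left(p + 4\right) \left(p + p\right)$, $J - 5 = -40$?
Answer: $1849$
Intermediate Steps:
$J = -35$ ($J = 5 - 40 = -35$)
$u{\left(p \right)} = 2 p \left(4 + p\right)$ ($u{\left(p \right)} = \left(4 + p\right) 2 p = 2 p \left(4 + p\right)$)
$\left(J + u{\left(2 - 4 \right)}\right)^{2} = \left(-35 + 2 \left(2 - 4\right) \left(4 + \left(2 - 4\right)\right)\right)^{2} = \left(-35 + 2 \left(-2\right) \left(4 - 2\right)\right)^{2} = \left(-35 + 2 \left(-2\right) 2\right)^{2} = \left(-35 - 8\right)^{2} = \left(-43\right)^{2} = 1849$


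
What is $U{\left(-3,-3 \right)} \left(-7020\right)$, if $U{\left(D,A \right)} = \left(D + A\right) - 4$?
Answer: $70200$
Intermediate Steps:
$U{\left(D,A \right)} = -4 + A + D$ ($U{\left(D,A \right)} = \left(A + D\right) - 4 = -4 + A + D$)
$U{\left(-3,-3 \right)} \left(-7020\right) = \left(-4 - 3 - 3\right) \left(-7020\right) = \left(-10\right) \left(-7020\right) = 70200$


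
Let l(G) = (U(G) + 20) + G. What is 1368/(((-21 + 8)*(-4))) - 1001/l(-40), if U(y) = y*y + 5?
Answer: 529057/20605 ≈ 25.676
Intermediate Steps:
U(y) = 5 + y² (U(y) = y² + 5 = 5 + y²)
l(G) = 25 + G + G² (l(G) = ((5 + G²) + 20) + G = (25 + G²) + G = 25 + G + G²)
1368/(((-21 + 8)*(-4))) - 1001/l(-40) = 1368/(((-21 + 8)*(-4))) - 1001/(25 - 40 + (-40)²) = 1368/((-13*(-4))) - 1001/(25 - 40 + 1600) = 1368/52 - 1001/1585 = 1368*(1/52) - 1001*1/1585 = 342/13 - 1001/1585 = 529057/20605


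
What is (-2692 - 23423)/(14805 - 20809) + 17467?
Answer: 104897983/6004 ≈ 17471.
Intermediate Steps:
(-2692 - 23423)/(14805 - 20809) + 17467 = -26115/(-6004) + 17467 = -26115*(-1/6004) + 17467 = 26115/6004 + 17467 = 104897983/6004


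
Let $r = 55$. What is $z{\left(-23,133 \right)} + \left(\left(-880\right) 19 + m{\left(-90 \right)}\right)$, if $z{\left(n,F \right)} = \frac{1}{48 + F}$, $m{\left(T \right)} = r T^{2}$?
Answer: $\frac{77609181}{181} \approx 4.2878 \cdot 10^{5}$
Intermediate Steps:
$m{\left(T \right)} = 55 T^{2}$
$z{\left(-23,133 \right)} + \left(\left(-880\right) 19 + m{\left(-90 \right)}\right) = \frac{1}{48 + 133} + \left(\left(-880\right) 19 + 55 \left(-90\right)^{2}\right) = \frac{1}{181} + \left(-16720 + 55 \cdot 8100\right) = \frac{1}{181} + \left(-16720 + 445500\right) = \frac{1}{181} + 428780 = \frac{77609181}{181}$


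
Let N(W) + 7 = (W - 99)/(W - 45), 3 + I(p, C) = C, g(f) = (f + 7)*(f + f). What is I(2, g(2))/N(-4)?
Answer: -539/80 ≈ -6.7375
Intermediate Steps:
g(f) = 2*f*(7 + f) (g(f) = (7 + f)*(2*f) = 2*f*(7 + f))
I(p, C) = -3 + C
N(W) = -7 + (-99 + W)/(-45 + W) (N(W) = -7 + (W - 99)/(W - 45) = -7 + (-99 + W)/(-45 + W))
I(2, g(2))/N(-4) = (-3 + 2*2*(7 + 2))/((6*(36 - 1*(-4))/(-45 - 4))) = (-3 + 2*2*9)/((6*(36 + 4)/(-49))) = (-3 + 36)/((6*(-1/49)*40)) = 33/(-240/49) = 33*(-49/240) = -539/80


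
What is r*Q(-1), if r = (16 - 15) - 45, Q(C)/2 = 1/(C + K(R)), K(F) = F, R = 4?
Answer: -88/3 ≈ -29.333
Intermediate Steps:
Q(C) = 2/(4 + C) (Q(C) = 2/(C + 4) = 2/(4 + C))
r = -44 (r = 1 - 45 = -44)
r*Q(-1) = -88/(4 - 1) = -88/3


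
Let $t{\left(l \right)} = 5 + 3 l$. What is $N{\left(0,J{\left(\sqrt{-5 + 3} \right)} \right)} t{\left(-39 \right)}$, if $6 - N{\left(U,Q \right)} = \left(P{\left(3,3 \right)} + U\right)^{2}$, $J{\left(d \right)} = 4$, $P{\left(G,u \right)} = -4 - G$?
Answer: $4816$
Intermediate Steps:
$N{\left(U,Q \right)} = 6 - \left(-7 + U\right)^{2}$ ($N{\left(U,Q \right)} = 6 - \left(\left(-4 - 3\right) + U\right)^{2} = 6 - \left(-7 + U\right)^{2}$)
$N{\left(0,J{\left(\sqrt{-5 + 3} \right)} \right)} t{\left(-39 \right)} = \left(6 - \left(-7 + 0\right)^{2}\right) \left(5 + 3 \left(-39\right)\right) = \left(6 - \left(-7\right)^{2}\right) \left(5 - 117\right) = \left(6 - 49\right) \left(-112\right) = \left(-43\right) \left(-112\right) = 4816$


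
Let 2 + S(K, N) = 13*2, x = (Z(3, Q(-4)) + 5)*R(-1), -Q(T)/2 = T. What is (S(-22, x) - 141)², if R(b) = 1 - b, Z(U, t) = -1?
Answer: 13689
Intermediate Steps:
Q(T) = -2*T
x = 8 (x = (-1 + 5)*(1 - 1*(-1)) = 4*(1 + 1) = 4*2 = 8)
S(K, N) = 24 (S(K, N) = -2 + 13*2 = -2 + 26 = 24)
(S(-22, x) - 141)² = (24 - 141)² = (-117)² = 13689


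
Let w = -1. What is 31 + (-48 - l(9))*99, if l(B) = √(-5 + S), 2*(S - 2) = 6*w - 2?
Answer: -4721 - 99*I*√7 ≈ -4721.0 - 261.93*I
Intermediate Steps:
S = -2 (S = 2 + (6*(-1) - 2)/2 = 2 + (-6 - 2)/2 = 2 + (½)*(-8) = 2 - 4 = -2)
l(B) = I*√7 (l(B) = √(-5 - 2) = √(-7) = I*√7)
31 + (-48 - l(9))*99 = 31 + (-48 - I*√7)*99 = 31 + (-4752 - 99*I*√7) = -4721 - 99*I*√7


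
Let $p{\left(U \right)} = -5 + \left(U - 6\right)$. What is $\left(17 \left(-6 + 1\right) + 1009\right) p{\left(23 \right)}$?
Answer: $11088$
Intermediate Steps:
$p{\left(U \right)} = -11 + U$ ($p{\left(U \right)} = -5 + \left(U - 6\right) = -5 + \left(-6 + U\right) = -11 + U$)
$\left(17 \left(-6 + 1\right) + 1009\right) p{\left(23 \right)} = \left(17 \left(-6 + 1\right) + 1009\right) \left(-11 + 23\right) = \left(17 \left(-5\right) + 1009\right) 12 = \left(-85 + 1009\right) 12 = 924 \cdot 12 = 11088$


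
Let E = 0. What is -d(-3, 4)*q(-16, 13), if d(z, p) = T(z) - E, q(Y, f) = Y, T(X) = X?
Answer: -48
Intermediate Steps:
d(z, p) = z (d(z, p) = z - 1*0 = z + 0 = z)
-d(-3, 4)*q(-16, 13) = -(-3)*(-16) = -1*48 = -48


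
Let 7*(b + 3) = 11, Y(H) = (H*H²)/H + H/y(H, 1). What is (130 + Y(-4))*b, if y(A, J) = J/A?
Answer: -1620/7 ≈ -231.43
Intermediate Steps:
Y(H) = 2*H² (Y(H) = (H*H²)/H + H/((1/H)) = H³/H + H/(1/H) = H² + H*H = H² + H² = 2*H²)
b = -10/7 (b = -3 + (⅐)*11 = -3 + 11/7 = -10/7 ≈ -1.4286)
(130 + Y(-4))*b = (130 + 2*(-4)²)*(-10/7) = (130 + 2*16)*(-10/7) = (130 + 32)*(-10/7) = 162*(-10/7) = -1620/7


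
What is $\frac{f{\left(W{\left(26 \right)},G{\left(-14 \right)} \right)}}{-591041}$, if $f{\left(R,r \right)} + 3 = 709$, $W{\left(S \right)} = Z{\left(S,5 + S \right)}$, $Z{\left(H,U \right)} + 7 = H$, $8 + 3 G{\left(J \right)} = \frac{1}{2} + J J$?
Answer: $- \frac{706}{591041} \approx -0.0011945$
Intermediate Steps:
$G{\left(J \right)} = - \frac{5}{2} + \frac{J^{2}}{3}$ ($G{\left(J \right)} = - \frac{8}{3} + \frac{\frac{1}{2} + J J}{3} = - \frac{8}{3} + \frac{\frac{1}{2} + J^{2}}{3} = - \frac{8}{3} + \left(\frac{1}{6} + \frac{J^{2}}{3}\right) = - \frac{5}{2} + \frac{J^{2}}{3}$)
$Z{\left(H,U \right)} = -7 + H$
$W{\left(S \right)} = -7 + S$
$f{\left(R,r \right)} = 706$ ($f{\left(R,r \right)} = -3 + 709 = 706$)
$\frac{f{\left(W{\left(26 \right)},G{\left(-14 \right)} \right)}}{-591041} = \frac{706}{-591041} = 706 \left(- \frac{1}{591041}\right) = - \frac{706}{591041}$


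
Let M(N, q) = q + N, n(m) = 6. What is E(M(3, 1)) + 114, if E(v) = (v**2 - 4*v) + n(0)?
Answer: 120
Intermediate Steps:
M(N, q) = N + q
E(v) = 6 + v**2 - 4*v (E(v) = (v**2 - 4*v) + 6 = 6 + v**2 - 4*v)
E(M(3, 1)) + 114 = (6 + (3 + 1)**2 - 4*(3 + 1)) + 114 = (6 + 4**2 - 4*4) + 114 = (6 + 16 - 16) + 114 = 6 + 114 = 120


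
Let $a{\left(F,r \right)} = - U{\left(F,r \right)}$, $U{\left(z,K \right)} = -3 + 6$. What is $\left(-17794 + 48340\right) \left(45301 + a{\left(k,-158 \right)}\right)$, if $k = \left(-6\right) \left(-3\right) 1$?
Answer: $1383672708$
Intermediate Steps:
$U{\left(z,K \right)} = 3$
$k = 18$ ($k = 18 \cdot 1 = 18$)
$a{\left(F,r \right)} = -3$ ($a{\left(F,r \right)} = \left(-1\right) 3 = -3$)
$\left(-17794 + 48340\right) \left(45301 + a{\left(k,-158 \right)}\right) = \left(-17794 + 48340\right) \left(45301 - 3\right) = 30546 \cdot 45298 = 1383672708$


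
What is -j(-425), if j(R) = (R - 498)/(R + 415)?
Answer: -923/10 ≈ -92.300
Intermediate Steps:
j(R) = (-498 + R)/(415 + R)
-j(-425) = -(-498 - 425)/(415 - 425) = -(-923)/(-10) = -(-1)*(-923)/10 = -1*923/10 = -923/10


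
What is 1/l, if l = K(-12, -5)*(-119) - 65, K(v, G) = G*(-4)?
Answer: -1/2445 ≈ -0.00040900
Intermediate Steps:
K(v, G) = -4*G
l = -2445 (l = -4*(-5)*(-119) - 65 = 20*(-119) - 65 = -2380 - 65 = -2445)
1/l = 1/(-2445) = -1/2445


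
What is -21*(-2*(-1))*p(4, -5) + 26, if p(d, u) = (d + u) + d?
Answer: -100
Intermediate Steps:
p(d, u) = u + 2*d
-21*(-2*(-1))*p(4, -5) + 26 = -21*(-2*(-1))*(-5 + 2*4) + 26 = -42*(-5 + 8) + 26 = -42*3 + 26 = -21*6 + 26 = -126 + 26 = -100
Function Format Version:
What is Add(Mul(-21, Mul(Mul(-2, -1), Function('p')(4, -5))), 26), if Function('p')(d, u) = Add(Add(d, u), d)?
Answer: -100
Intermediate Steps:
Function('p')(d, u) = Add(u, Mul(2, d))
Add(Mul(-21, Mul(Mul(-2, -1), Function('p')(4, -5))), 26) = Add(Mul(-21, Mul(Mul(-2, -1), Add(-5, Mul(2, 4)))), 26) = Add(Mul(-21, Mul(2, Add(-5, 8))), 26) = Add(Mul(-21, Mul(2, 3)), 26) = Add(Mul(-21, 6), 26) = Add(-126, 26) = -100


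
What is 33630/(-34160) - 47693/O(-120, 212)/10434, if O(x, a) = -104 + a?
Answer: -1669168/1625589 ≈ -1.0268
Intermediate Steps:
33630/(-34160) - 47693/O(-120, 212)/10434 = 33630/(-34160) - 47693/(-104 + 212)/10434 = 33630*(-1/34160) - 47693/108*(1/10434) = -3363/3416 - 47693*1/108*(1/10434) = -3363/3416 - 47693/108*1/10434 = -3363/3416 - 1289/30456 = -1669168/1625589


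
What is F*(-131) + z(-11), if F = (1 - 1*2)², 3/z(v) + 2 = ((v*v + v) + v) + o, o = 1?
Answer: -12835/98 ≈ -130.97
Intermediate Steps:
z(v) = 3/(-1 + v² + 2*v) (z(v) = 3/(-2 + (((v*v + v) + v) + 1)) = 3/(-2 + (((v² + v) + v) + 1)) = 3/(-2 + (((v + v²) + v) + 1)) = 3/(-2 + ((v² + 2*v) + 1)) = 3/(-2 + (1 + v² + 2*v)) = 3/(-1 + v² + 2*v))
F = 1 (F = (1 - 2)² = (-1)² = 1)
F*(-131) + z(-11) = 1*(-131) + 3/(-1 + (-11)² + 2*(-11)) = -131 + 3/(-1 + 121 - 22) = -131 + 3/98 = -12835/98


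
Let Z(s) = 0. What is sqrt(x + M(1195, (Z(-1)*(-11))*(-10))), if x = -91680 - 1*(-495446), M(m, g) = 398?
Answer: 2*sqrt(101041) ≈ 635.74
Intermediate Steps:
x = 403766 (x = -91680 + 495446 = 403766)
sqrt(x + M(1195, (Z(-1)*(-11))*(-10))) = sqrt(403766 + 398) = sqrt(404164) = 2*sqrt(101041)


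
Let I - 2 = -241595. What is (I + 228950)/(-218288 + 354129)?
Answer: -12643/135841 ≈ -0.093072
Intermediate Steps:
I = -241593 (I = 2 - 241595 = -241593)
(I + 228950)/(-218288 + 354129) = (-241593 + 228950)/(-218288 + 354129) = -12643/135841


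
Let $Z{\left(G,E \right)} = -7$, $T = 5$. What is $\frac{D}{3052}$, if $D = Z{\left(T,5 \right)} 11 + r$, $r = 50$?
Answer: $- \frac{27}{3052} \approx -0.0088467$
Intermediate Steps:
$D = -27$ ($D = \left(-7\right) 11 + 50 = -77 + 50 = -27$)
$\frac{D}{3052} = - \frac{27}{3052}$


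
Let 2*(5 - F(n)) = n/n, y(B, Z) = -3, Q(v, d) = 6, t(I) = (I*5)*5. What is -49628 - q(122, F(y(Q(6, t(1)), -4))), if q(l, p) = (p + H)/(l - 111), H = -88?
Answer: -1091649/22 ≈ -49620.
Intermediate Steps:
t(I) = 25*I (t(I) = (5*I)*5 = 25*I)
F(n) = 9/2 (F(n) = 5 - n/(2*n) = 5 - 1/2*1 = 5 - 1/2 = 9/2)
q(l, p) = (-88 + p)/(-111 + l) (q(l, p) = (p - 88)/(l - 111) = (-88 + p)/(-111 + l))
-49628 - q(122, F(y(Q(6, t(1)), -4))) = -49628 - (-88 + 9/2)/(-111 + 122) = -49628 - (-167)/(11*2) = -49628 - 1*(-167/22) = -49628 + 167/22 = -1091649/22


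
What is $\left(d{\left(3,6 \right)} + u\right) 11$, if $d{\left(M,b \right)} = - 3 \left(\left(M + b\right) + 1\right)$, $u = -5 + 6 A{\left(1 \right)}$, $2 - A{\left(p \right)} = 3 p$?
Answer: $-451$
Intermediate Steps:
$A{\left(p \right)} = 2 - 3 p$
$u = -11$ ($u = -5 + 6 \left(2 - 3\right) = -5 + 6 \left(-1\right) = -5 - 6 = -11$)
$d{\left(M,b \right)} = -3 - 3 M - 3 b$ ($d{\left(M,b \right)} = - 3 \left(1 + M + b\right) = -3 - 3 M - 3 b$)
$\left(d{\left(3,6 \right)} + u\right) 11 = \left(\left(-3 - 9 - 18\right) - 11\right) 11 = \left(-30 - 11\right) 11 = \left(-41\right) 11 = -451$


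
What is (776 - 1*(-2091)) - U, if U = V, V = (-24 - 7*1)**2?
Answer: 1906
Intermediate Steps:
V = 961 (V = (-24 - 7)**2 = (-31)**2 = 961)
U = 961
(776 - 1*(-2091)) - U = (776 - 1*(-2091)) - 1*961 = (776 + 2091) - 961 = 2867 - 961 = 1906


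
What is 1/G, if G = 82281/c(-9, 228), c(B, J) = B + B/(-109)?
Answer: -324/2989543 ≈ -0.00010838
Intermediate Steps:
c(B, J) = 108*B/109 (c(B, J) = B + B*(-1/109) = B - B/109 = 108*B/109)
G = -2989543/324 (G = 82281/(((108/109)*(-9))) = 82281/(-972/109) = 82281*(-109/972) = -2989543/324 ≈ -9227.0)
1/G = 1/(-2989543/324) = -324/2989543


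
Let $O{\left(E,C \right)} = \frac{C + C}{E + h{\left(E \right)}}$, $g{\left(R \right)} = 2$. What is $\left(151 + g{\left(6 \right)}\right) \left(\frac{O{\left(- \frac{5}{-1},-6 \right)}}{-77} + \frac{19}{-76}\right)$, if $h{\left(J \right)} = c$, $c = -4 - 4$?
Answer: $- \frac{14229}{308} \approx -46.198$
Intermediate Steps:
$c = -8$
$h{\left(J \right)} = -8$
$O{\left(E,C \right)} = \frac{2 C}{-8 + E}$ ($O{\left(E,C \right)} = \frac{C + C}{E - 8} = \frac{2 C}{-8 + E}$)
$\left(151 + g{\left(6 \right)}\right) \left(\frac{O{\left(- \frac{5}{-1},-6 \right)}}{-77} + \frac{19}{-76}\right) = \left(151 + 2\right) \left(\frac{2 \left(-6\right) \frac{1}{-8 - \frac{5}{-1}}}{-77} + \frac{19}{-76}\right) = 153 \left(2 \left(-6\right) \frac{1}{-8 - -5} \left(- \frac{1}{77}\right) + 19 \left(- \frac{1}{76}\right)\right) = 153 \left(2 \left(-6\right) \frac{1}{-8 + 5} \left(- \frac{1}{77}\right) - \frac{1}{4}\right) = 153 \left(2 \left(-6\right) \frac{1}{-3} \left(- \frac{1}{77}\right) - \frac{1}{4}\right) = 153 \left(2 \left(-6\right) \left(- \frac{1}{3}\right) \left(- \frac{1}{77}\right) - \frac{1}{4}\right) = 153 \left(4 \left(- \frac{1}{77}\right) - \frac{1}{4}\right) = 153 \left(- \frac{4}{77} - \frac{1}{4}\right) = 153 \left(- \frac{93}{308}\right) = - \frac{14229}{308}$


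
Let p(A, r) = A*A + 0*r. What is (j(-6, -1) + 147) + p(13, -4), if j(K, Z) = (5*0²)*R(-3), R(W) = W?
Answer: 316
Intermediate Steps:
p(A, r) = A² (p(A, r) = A² + 0 = A²)
j(K, Z) = 0 (j(K, Z) = (5*0²)*(-3) = (5*0)*(-3) = 0*(-3) = 0)
(j(-6, -1) + 147) + p(13, -4) = (0 + 147) + 13² = 147 + 169 = 316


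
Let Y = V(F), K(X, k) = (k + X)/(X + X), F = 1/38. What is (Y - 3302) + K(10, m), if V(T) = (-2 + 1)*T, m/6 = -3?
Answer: -627461/190 ≈ -3302.4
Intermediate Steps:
m = -18 (m = 6*(-3) = -18)
F = 1/38 ≈ 0.026316
K(X, k) = (X + k)/(2*X) (K(X, k) = (X + k)/((2*X)) = (X + k)*(1/(2*X)) = (X + k)/(2*X))
V(T) = -T
Y = -1/38 (Y = -1*1/38 = -1/38 ≈ -0.026316)
(Y - 3302) + K(10, m) = (-1/38 - 3302) + (½)*(10 - 18)/10 = -125477/38 + (½)*(⅒)*(-8) = -125477/38 - ⅖ = -627461/190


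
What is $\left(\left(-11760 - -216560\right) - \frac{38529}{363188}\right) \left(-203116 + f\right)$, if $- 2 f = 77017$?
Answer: $- \frac{35944478084796879}{726376} \approx -4.9485 \cdot 10^{10}$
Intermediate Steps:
$f = - \frac{77017}{2}$ ($f = \left(- \frac{1}{2}\right) 77017 = - \frac{77017}{2} \approx -38509.0$)
$\left(\left(-11760 - -216560\right) - \frac{38529}{363188}\right) \left(-203116 + f\right) = \left(\left(-11760 - -216560\right) - \frac{38529}{363188}\right) \left(-203116 - \frac{77017}{2}\right) = \left(\left(-11760 + 216560\right) - \frac{38529}{363188}\right) \left(- \frac{483249}{2}\right) = \left(204800 - \frac{38529}{363188}\right) \left(- \frac{483249}{2}\right) = \frac{74380863871}{363188} \left(- \frac{483249}{2}\right) = - \frac{35944478084796879}{726376}$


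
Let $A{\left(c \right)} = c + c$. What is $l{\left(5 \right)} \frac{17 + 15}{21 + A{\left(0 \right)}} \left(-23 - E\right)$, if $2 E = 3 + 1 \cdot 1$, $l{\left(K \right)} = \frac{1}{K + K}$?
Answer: $- \frac{80}{21} \approx -3.8095$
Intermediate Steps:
$A{\left(c \right)} = 2 c$
$l{\left(K \right)} = \frac{1}{2 K}$
$E = 2$ ($E = \frac{3 + 1 \cdot 1}{2} = \frac{3 + 1}{2} = \frac{1}{2} \cdot 4 = 2$)
$l{\left(5 \right)} \frac{17 + 15}{21 + A{\left(0 \right)}} \left(-23 - E\right) = \frac{1}{2 \cdot 5} \frac{17 + 15}{21 + 2 \cdot 0} \left(-23 - 2\right) = \frac{1}{2} \cdot \frac{1}{5} \frac{32}{21 + 0} \left(-23 - 2\right) = \frac{32 \cdot \frac{1}{21}}{10} \left(-25\right) = \frac{1}{10} \cdot \frac{32}{21} \left(-25\right) = \frac{16}{105} \left(-25\right) = - \frac{80}{21}$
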